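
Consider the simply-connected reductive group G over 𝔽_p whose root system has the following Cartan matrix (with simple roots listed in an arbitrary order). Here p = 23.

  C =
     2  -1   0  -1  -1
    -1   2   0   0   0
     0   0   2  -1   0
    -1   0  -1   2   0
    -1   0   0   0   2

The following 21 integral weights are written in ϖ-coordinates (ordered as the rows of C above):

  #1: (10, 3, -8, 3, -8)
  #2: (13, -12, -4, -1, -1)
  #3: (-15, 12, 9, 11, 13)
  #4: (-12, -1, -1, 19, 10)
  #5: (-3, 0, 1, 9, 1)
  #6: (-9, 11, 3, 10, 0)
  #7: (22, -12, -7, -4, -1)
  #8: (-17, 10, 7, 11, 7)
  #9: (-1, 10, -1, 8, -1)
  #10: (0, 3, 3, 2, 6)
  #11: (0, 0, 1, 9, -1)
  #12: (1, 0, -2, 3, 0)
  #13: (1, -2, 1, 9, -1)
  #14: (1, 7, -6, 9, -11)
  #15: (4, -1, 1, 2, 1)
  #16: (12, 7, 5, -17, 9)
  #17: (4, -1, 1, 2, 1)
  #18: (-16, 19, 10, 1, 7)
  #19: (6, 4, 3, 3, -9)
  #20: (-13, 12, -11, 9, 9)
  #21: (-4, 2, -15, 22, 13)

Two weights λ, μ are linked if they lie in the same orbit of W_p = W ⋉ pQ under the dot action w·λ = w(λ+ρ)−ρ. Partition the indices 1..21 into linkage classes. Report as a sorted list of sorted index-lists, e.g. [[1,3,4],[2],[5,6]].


D_5 Cartan matrix, 5 simple roots permuted; ρ=(1,1,1,1,1).

Ā_23 reps of the 21 weights (D_5, coords as presented):

    1: (1, 4, 4, 3, 7)
    2: (0, 11, 0, 3, 0)
    3: (1, 1, 2, 8, 0)
    4: (0, 11, 0, 3, 0)
    5: (1, 1, 2, 8, 0)
    6: (1, 4, 4, 3, 7)
    7: (0, 11, 0, 3, 0)
    8: (1, 4, 4, 3, 7)
    9: (0, 11, 0, 3, 0)
    10: (1, 4, 4, 3, 7)
    11: (1, 1, 2, 8, 0)
    12: (2, 1, 1, 3, 1)
    13: (1, 1, 2, 8, 0)
    14: (5, 0, 2, 3, 2)
    15: (5, 0, 2, 3, 2)
    16: (5, 0, 2, 3, 2)
    17: (5, 0, 2, 3, 2)
    18: (5, 0, 2, 3, 2)
    19: (1, 4, 4, 3, 7)
    20: (1, 1, 2, 8, 0)
    21: (0, 11, 0, 3, 0)

5 distinct reps among the 21 weights ⇒ 5 W_23-linkage classes:

[[1, 6, 8, 10, 19], [2, 4, 7, 9, 21], [3, 5, 11, 13, 20], [12], [14, 15, 16, 17, 18]]


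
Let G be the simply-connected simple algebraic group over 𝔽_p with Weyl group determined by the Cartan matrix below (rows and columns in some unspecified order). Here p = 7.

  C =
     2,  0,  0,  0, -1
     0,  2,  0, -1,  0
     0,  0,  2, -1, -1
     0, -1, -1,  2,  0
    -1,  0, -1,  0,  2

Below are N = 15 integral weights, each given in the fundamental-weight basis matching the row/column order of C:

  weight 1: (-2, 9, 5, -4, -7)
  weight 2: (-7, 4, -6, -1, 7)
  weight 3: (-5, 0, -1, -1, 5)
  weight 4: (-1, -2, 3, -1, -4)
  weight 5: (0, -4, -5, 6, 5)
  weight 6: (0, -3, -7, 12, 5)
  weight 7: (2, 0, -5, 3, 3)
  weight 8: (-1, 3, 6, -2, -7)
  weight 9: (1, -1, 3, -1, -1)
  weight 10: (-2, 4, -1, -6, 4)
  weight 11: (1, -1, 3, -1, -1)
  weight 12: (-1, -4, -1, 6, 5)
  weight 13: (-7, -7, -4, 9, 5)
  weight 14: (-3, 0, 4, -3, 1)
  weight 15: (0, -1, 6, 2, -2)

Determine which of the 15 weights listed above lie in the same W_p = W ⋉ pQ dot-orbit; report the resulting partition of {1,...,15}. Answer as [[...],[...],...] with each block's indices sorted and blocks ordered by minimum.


Dynkin diagram of C (from the 8 off-diagonal −1 entries): A_5.

Folding the 15 weights λ_j+ρ into Ā_7 (reps in the given 5-coord order):

  λ_1+ρ ↦ (3, 0, 0, 1, 0);  λ_2+ρ ↦ (2, 1, 3, 1, 0);  λ_3+ρ ↦ (4, 1, 0, 0, 2);  λ_4+ρ ↦ (3, 0, 0, 1, 0);  λ_5+ρ ↦ (2, 0, 4, 0, 0);  λ_6+ρ ↦ (4, 1, 0, 0, 2);  λ_7+ρ ↦ (2, 0, 4, 0, 0);  λ_8+ρ ↦ (3, 0, 0, 1, 0);  λ_9+ρ ↦ (2, 0, 4, 0, 0);  λ_10+ρ ↦ (0, 0, 4, 0, 1);  λ_11+ρ ↦ (2, 0, 4, 0, 0);  λ_12+ρ ↦ (3, 0, 0, 1, 0);  λ_13+ρ ↦ (3, 0, 0, 1, 0);  λ_14+ρ ↦ (2, 1, 3, 1, 0);  λ_15+ρ ↦ (2, 0, 4, 0, 0)

5 distinct reps among the 15 weights ⇒ 5 W_7-linkage classes:

[[1, 4, 8, 12, 13], [2, 14], [3, 6], [5, 7, 9, 11, 15], [10]]


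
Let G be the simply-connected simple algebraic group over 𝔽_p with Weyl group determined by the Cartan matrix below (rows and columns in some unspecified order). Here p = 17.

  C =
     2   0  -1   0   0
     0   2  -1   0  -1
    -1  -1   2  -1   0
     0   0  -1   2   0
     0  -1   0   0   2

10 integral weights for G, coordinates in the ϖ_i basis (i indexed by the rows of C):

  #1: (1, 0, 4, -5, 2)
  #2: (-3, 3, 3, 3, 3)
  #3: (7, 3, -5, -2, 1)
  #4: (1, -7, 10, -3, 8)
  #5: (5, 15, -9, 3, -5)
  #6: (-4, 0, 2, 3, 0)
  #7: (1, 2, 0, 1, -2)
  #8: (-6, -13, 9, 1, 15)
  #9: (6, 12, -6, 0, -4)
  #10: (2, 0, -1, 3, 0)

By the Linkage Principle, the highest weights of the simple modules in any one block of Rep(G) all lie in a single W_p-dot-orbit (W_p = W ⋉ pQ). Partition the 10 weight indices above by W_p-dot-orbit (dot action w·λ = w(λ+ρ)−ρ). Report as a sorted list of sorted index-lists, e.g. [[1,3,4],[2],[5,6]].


Type D_5, rank 5, |W|=1920; reorder rows/cols to standard.

Each λ_j+ρ reduced to Ā_17; 5-tuples below use C's row order:

  [1] (2, 1, 1, 4, 3)
  [2] (2, 1, 1, 4, 3)
  [3] (3, 1, 0, 4, 1)
  [4] (2, 2, 1, 2, 1)
  [5] (2, 1, 1, 4, 3)
  [6] (3, 1, 0, 4, 1)
  [7] (2, 2, 1, 2, 1)
  [8] (2, 1, 0, 5, 4)
  [9] (2, 1, 1, 4, 3)
  [10] (3, 1, 0, 4, 1)

Grouping the 10 weights by Ā_17-representative: 4 linkage classes.

[[1, 2, 5, 9], [3, 6, 10], [4, 7], [8]]


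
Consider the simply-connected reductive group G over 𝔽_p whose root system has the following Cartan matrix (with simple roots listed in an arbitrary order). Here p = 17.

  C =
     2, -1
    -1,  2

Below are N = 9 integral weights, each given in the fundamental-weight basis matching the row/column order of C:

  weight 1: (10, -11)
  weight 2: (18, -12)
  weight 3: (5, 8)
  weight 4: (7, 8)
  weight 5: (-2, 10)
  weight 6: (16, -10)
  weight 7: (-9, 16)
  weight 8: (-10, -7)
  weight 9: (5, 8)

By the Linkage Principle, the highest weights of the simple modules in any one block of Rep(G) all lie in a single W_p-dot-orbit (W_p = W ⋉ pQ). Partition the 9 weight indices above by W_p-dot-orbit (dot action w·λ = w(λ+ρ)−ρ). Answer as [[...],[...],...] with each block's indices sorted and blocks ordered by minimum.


C ↔ A_2 under row/col permutation; |W(A_2)| = 6.

W_17-reps of the 9 weights in Ā_17 (same 2-coord order as C):

    λ_1 → (1, 10)
    λ_2 → (6, 9)
    λ_3 → (6, 9)
    λ_4 → (8, 9)
    λ_5 → (1, 10)
    λ_6 → (8, 9)
    λ_7 → (8, 9)
    λ_8 → (6, 9)
    λ_9 → (6, 9)

Linkage partition of the 9 weights (3 classes, p=17):

[[1, 5], [2, 3, 8, 9], [4, 6, 7]]


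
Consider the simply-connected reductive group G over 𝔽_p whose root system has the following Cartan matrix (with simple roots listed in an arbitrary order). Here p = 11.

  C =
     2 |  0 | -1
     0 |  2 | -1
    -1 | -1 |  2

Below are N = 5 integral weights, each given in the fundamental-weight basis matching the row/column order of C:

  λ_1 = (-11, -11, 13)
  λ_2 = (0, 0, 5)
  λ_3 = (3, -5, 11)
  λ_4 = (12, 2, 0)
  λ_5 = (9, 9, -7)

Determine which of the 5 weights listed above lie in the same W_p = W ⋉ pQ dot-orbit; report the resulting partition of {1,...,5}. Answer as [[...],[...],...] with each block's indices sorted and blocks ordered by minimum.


Type A_3, rank 3, |W|=24; reorder rows/cols to standard.

Each λ_j+ρ reduced to Ā_11; 3-tuples below use C's row order:

  1: (1, 1, 6) · 2: (1, 1, 6) · 3: (1, 1, 6) · 4: (5, 1, 2) · 5: (1, 1, 6)

Linkage partition of the 5 weights (2 classes, p=11):

[[1, 2, 3, 5], [4]]


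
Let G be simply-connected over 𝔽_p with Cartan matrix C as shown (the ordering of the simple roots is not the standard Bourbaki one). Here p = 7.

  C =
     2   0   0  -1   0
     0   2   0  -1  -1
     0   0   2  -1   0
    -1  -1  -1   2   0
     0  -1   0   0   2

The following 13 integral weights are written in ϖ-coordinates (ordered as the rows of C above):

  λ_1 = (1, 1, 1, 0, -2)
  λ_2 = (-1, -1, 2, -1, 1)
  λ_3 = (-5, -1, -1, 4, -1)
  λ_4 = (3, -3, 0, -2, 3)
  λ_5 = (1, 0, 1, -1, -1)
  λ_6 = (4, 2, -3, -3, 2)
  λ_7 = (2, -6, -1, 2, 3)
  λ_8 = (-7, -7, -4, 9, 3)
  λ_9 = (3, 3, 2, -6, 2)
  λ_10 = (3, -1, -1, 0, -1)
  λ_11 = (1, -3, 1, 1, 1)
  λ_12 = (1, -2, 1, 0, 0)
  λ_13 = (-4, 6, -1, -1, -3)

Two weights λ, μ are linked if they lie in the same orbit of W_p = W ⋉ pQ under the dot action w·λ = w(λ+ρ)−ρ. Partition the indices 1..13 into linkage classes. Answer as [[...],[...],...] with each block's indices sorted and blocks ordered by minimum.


D_5 Cartan matrix, 5 simple roots permuted; ρ=(1,1,1,1,1).

Each λ_j+ρ reduced to Ā_7; 5-tuples below use C's row order:

  λ_1 → (2, 1, 2, 0, 0)
  λ_2 → (0, 0, 3, 0, 2)
  λ_3 → (4, 0, 0, 1, 0)
  λ_4 → (1, 1, 2, 0, 1)
  λ_5 → (2, 1, 2, 0, 0)
  λ_6 → (1, 1, 2, 0, 1)
  λ_7 → (1, 1, 2, 0, 1)
  λ_8 → (1, 1, 2, 0, 1)
  λ_9 → (1, 1, 2, 0, 1)
  λ_10 → (4, 0, 0, 1, 0)
  λ_11 → (2, 1, 2, 0, 0)
  λ_12 → (2, 1, 2, 0, 0)
  λ_13 → (0, 0, 3, 0, 2)

Partition of {1..13} into 4 W_7-dot-orbits:

[[1, 5, 11, 12], [2, 13], [3, 10], [4, 6, 7, 8, 9]]


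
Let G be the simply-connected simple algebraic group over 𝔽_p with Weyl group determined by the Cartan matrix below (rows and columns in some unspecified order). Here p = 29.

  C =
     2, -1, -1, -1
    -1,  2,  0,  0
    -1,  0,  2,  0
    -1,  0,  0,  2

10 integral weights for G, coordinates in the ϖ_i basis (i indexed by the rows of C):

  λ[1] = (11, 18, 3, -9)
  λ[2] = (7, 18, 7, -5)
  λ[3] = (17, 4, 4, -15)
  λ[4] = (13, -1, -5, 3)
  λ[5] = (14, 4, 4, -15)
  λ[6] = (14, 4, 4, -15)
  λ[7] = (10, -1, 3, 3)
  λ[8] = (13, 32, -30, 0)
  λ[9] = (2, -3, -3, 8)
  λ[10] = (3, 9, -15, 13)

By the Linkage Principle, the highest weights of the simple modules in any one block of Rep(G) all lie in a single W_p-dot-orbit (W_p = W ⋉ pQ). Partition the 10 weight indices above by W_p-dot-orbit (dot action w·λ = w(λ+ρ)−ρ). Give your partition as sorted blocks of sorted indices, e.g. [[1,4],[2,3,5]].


Root system D_4: the 4×4 matrix C matches after relabeling.

Folding the 10 weights λ_j+ρ into Ā_29 (reps in the given 4-coord order):

  λ_1 → (4, 13, 2, 2);  λ_2 → (4, 13, 2, 2);  λ_3 → (1, 5, 5, 14);  λ_4 → (10, 0, 4, 4);  λ_5 → (1, 5, 5, 14);  λ_6 → (1, 5, 5, 14);  λ_7 → (10, 0, 4, 4);  λ_8 → (10, 0, 4, 4);  λ_9 → (1, 1, 1, 8);  λ_10 → (10, 0, 4, 4)

The 10 indices split into 4 linkage classes (same alcove rep ⇔ same W_29-dot-orbit):

[[1, 2], [3, 5, 6], [4, 7, 8, 10], [9]]


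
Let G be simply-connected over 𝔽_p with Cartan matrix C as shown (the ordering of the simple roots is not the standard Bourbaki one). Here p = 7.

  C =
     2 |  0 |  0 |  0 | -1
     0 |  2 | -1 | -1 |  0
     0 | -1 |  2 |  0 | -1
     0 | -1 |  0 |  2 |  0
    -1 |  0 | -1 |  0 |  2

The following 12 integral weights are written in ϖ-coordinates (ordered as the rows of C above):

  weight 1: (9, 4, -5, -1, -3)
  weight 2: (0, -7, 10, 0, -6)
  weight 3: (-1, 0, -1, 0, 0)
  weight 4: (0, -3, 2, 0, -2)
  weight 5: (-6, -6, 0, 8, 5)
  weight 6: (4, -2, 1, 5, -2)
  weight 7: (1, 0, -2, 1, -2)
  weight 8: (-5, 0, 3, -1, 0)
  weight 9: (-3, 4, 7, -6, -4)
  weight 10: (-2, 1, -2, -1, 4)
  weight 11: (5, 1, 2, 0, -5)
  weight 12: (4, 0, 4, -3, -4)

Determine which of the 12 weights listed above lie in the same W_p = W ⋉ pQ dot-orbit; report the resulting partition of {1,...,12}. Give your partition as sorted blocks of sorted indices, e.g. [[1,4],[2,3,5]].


Cartan matrix: type A_5 (|W|=720); un-permuting the 5 rows.

Each λ_j+ρ reduced to Ā_7; 5-tuples below use C's row order:

  1: (1, 1, 1, 0, 3) · 2: (0, 1, 0, 1, 1) · 3: (0, 1, 0, 1, 1) · 4: (0, 1, 0, 1, 1) · 5: (2, 1, 1, 0, 1) · 6: (0, 1, 0, 1, 1) · 7: (0, 1, 0, 1, 1) · 8: (1, 1, 1, 0, 3) · 9: (2, 1, 1, 0, 1) · 10: (1, 1, 1, 0, 3) · 11: (1, 1, 1, 0, 3) · 12: (1, 1, 1, 0, 3)

3 distinct reps among the 12 weights ⇒ 3 W_7-linkage classes:

[[1, 8, 10, 11, 12], [2, 3, 4, 6, 7], [5, 9]]


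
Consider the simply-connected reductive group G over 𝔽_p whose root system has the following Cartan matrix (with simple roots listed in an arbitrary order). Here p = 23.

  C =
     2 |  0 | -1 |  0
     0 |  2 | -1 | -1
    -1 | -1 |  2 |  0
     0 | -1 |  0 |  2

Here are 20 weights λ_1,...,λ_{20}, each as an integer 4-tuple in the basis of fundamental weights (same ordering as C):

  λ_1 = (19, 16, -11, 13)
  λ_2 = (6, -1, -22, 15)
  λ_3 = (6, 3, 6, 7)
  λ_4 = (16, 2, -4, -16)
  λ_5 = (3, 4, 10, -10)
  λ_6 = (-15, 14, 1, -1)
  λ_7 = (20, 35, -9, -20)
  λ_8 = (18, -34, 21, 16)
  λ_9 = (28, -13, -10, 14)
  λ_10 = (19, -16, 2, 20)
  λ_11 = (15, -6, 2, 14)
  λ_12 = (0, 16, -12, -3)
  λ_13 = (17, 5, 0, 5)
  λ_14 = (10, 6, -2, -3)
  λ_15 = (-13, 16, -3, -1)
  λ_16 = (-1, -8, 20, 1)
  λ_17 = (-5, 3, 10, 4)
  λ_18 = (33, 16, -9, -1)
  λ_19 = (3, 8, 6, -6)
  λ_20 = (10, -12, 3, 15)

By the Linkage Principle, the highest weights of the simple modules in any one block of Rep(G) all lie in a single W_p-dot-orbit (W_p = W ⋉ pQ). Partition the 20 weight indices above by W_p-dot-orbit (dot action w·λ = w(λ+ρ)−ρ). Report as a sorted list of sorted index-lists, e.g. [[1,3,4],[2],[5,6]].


Dynkin diagram of C (from the 6 off-diagonal −1 entries): A_4.

λ_j+ρ reflected into Ā_23 (⟨·,θ^∨⟩≤23); 4-tuples as given:

  1: (8, 3, 2, 4);  2: (0, 2, 14, 5);  3: (4, 4, 7, 5);  4: (2, 3, 12, 0);  5: (4, 4, 7, 5);  6: (2, 3, 12, 0);  7: (8, 3, 2, 4);  8: (10, 4, 1, 2);  9: (2, 3, 12, 0);  10: (2, 3, 12, 0);  11: (8, 3, 2, 4);  12: (10, 4, 1, 2);  13: (10, 4, 1, 2);  14: (10, 4, 1, 2);  15: (2, 3, 12, 0);  16: (0, 2, 14, 5);  17: (4, 4, 7, 5);  18: (3, 8, 3, 9);  19: (4, 4, 7, 5);  20: (4, 4, 7, 5)

The 20 indices split into 6 linkage classes (same alcove rep ⇔ same W_23-dot-orbit):

[[1, 7, 11], [2, 16], [3, 5, 17, 19, 20], [4, 6, 9, 10, 15], [8, 12, 13, 14], [18]]


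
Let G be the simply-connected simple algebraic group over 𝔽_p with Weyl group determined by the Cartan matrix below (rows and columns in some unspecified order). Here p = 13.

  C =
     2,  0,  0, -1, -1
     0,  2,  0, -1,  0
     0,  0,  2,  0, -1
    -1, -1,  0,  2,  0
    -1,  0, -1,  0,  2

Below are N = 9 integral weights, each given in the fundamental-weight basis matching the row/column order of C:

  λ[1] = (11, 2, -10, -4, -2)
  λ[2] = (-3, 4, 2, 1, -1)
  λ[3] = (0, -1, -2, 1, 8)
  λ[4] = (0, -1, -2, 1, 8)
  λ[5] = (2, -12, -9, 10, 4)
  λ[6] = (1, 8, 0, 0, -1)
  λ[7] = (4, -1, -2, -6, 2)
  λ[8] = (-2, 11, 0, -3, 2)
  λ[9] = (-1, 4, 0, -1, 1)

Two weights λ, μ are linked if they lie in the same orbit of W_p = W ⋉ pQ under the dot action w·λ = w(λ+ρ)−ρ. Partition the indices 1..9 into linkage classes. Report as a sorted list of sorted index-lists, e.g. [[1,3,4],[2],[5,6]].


A_5 Cartan matrix, 5 simple roots permuted; ρ=(1,1,1,1,1).

Ā_13 reps of the 9 weights (A_5, coords as presented):

  λ_1 → (1, 0, 1, 2, 8);  λ_2 → (0, 5, 1, 0, 2);  λ_3 → (1, 0, 1, 2, 8);  λ_4 → (1, 0, 1, 2, 8);  λ_5 → (0, 5, 1, 0, 2);  λ_6 → (2, 9, 1, 1, 0);  λ_7 → (0, 5, 1, 0, 2);  λ_8 → (2, 9, 1, 1, 0);  λ_9 → (0, 5, 1, 0, 2)

The 9 indices split into 3 linkage classes (same alcove rep ⇔ same W_13-dot-orbit):

[[1, 3, 4], [2, 5, 7, 9], [6, 8]]


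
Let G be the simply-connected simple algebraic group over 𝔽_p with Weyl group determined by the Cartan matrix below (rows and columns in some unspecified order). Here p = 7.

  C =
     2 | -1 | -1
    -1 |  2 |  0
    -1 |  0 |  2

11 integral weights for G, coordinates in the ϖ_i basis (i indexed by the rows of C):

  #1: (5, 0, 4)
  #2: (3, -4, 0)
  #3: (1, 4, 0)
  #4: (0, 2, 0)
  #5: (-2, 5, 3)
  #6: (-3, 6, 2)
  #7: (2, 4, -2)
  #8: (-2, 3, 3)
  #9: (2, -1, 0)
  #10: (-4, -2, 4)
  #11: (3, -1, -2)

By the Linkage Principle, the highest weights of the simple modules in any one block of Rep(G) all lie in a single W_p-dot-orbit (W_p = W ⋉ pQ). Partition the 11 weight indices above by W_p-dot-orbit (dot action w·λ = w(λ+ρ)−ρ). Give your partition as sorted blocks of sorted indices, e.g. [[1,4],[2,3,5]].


Root system A_3: the 3×3 matrix C matches after relabeling.

λ_j+ρ reflected into Ā_7 (⟨·,θ^∨⟩≤7); 3-tuples as given:

  1: (2, 4, 0);  2: (1, 3, 1);  3: (2, 4, 0);  4: (1, 3, 1);  5: (1, 3, 1);  6: (2, 4, 0);  7: (2, 4, 0);  8: (1, 3, 3);  9: (3, 0, 1);  10: (1, 3, 1);  11: (3, 0, 1)

The 11 indices split into 4 linkage classes (same alcove rep ⇔ same W_7-dot-orbit):

[[1, 3, 6, 7], [2, 4, 5, 10], [8], [9, 11]]


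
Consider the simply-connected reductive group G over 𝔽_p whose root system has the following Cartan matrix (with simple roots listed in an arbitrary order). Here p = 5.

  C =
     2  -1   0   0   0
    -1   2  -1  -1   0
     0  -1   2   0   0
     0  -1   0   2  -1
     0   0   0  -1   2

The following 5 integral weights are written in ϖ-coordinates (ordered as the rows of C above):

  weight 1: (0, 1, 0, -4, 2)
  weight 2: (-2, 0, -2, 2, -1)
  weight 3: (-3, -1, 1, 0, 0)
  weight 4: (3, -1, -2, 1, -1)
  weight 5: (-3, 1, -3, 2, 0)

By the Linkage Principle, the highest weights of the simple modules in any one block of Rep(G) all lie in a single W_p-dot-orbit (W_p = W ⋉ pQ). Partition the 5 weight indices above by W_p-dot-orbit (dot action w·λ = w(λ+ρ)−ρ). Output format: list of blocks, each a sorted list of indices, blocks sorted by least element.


C ↔ D_5 under row/col permutation; |W(D_5)| = 1920.

Alcove-folded reps (p=5, 5 weights, presented ϖ-order):

  λ_1 → (0, 1, 0, 1, 0) · λ_2 → (0, 1, 0, 1, 0) · λ_3 → (0, 1, 0, 1, 0) · λ_4 → (3, 0, 0, 0, 1) · λ_5 → (0, 1, 0, 1, 0)

These 5 weights hit 2 W_5-dot-orbits; sizes (4, 1):

[[1, 2, 3, 5], [4]]


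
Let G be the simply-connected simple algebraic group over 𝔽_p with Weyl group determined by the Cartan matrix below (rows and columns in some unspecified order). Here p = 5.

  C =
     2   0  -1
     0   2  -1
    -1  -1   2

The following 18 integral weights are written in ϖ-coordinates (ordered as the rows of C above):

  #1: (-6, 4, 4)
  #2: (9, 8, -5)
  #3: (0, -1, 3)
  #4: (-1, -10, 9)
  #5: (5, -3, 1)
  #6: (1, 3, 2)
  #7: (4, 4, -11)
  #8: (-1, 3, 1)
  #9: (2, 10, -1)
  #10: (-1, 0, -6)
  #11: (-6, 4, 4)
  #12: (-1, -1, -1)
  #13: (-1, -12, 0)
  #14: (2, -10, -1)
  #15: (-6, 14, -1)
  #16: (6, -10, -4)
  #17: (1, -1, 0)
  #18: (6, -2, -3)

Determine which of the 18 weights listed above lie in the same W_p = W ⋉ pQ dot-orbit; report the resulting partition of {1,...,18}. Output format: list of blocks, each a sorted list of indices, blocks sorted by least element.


Dynkin diagram of C (from the 4 off-diagonal −1 entries): A_3.

Each λ_j+ρ reduced to Ā_5; 3-tuples below use C's row order:

    λ_1 → (0, 0, 0)
    λ_2 → (1, 0, 4)
    λ_3 → (1, 0, 4)
    λ_4 → (1, 0, 4)
    λ_5 → (2, 0, 1)
    λ_6 → (2, 0, 1)
    λ_7 → (0, 0, 0)
    λ_8 → (1, 3, 1)
    λ_9 → (1, 3, 1)
    λ_10 → (1, 0, 4)
    λ_11 → (0, 0, 0)
    λ_12 → (0, 0, 0)
    λ_13 → (1, 0, 4)
    λ_14 → (1, 3, 1)
    λ_15 → (0, 0, 0)
    λ_16 → (0, 2, 2)
    λ_17 → (2, 0, 1)
    λ_18 → (2, 0, 1)

These 18 weights hit 5 W_5-dot-orbits; sizes (5, 5, 4, 3, 1):

[[1, 7, 11, 12, 15], [2, 3, 4, 10, 13], [5, 6, 17, 18], [8, 9, 14], [16]]


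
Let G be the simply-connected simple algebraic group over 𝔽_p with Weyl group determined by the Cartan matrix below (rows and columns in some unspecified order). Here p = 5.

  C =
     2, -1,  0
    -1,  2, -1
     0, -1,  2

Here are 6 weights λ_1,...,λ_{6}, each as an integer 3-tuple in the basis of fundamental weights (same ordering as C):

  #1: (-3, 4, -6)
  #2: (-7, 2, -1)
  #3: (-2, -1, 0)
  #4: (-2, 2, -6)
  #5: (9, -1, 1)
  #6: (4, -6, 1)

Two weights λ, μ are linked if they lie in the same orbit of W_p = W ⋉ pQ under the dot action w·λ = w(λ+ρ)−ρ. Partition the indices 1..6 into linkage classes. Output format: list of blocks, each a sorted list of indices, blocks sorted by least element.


Root system A_3: the 3×3 matrix C matches after relabeling.

Ā_5 reps of the 6 weights (A_3, coords as presented):

    [1] (0, 2, 3)
    [2] (2, 0, 2)
    [3] (0, 1, 0)
    [4] (2, 1, 2)
    [5] (2, 3, 0)
    [6] (0, 2, 3)

Partition of {1..6} into 5 W_5-dot-orbits:

[[1, 6], [2], [3], [4], [5]]


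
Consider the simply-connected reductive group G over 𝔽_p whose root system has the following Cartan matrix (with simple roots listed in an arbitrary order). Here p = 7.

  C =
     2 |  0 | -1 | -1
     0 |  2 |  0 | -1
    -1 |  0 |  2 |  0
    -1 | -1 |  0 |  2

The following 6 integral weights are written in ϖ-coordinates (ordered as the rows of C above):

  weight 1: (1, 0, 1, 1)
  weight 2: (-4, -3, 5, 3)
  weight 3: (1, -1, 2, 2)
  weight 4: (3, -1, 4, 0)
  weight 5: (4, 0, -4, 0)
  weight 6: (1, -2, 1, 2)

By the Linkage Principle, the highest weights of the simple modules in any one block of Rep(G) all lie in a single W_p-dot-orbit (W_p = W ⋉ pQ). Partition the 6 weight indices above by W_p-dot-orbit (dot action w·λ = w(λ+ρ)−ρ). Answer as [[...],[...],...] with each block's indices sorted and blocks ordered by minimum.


Type A_4, rank 4, |W|=120; reorder rows/cols to standard.

Folding the 6 weights λ_j+ρ into Ā_7 (reps in the given 4-coord order):

  [1] (2, 1, 2, 2) · [2] (2, 1, 3, 1) · [3] (2, 1, 2, 2) · [4] (2, 1, 2, 2) · [5] (2, 1, 3, 1) · [6] (2, 1, 2, 2)

Linkage partition of the 6 weights (2 classes, p=7):

[[1, 3, 4, 6], [2, 5]]


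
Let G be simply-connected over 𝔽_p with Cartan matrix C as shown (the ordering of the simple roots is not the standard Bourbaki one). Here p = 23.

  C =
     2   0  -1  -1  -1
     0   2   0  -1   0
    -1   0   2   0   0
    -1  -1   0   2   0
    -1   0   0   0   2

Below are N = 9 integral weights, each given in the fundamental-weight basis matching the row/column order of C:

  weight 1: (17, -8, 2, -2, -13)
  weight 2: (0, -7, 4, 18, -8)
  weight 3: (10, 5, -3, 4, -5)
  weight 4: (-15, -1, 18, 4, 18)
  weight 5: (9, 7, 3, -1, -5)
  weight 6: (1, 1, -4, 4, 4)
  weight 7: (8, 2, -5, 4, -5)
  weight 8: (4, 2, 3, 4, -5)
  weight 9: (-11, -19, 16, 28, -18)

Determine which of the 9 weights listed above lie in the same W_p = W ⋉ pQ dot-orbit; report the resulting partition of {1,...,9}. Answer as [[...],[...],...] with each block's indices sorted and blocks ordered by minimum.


Dynkin diagram of C (from the 8 off-diagonal −1 entries): D_5.

Each λ_j+ρ reduced to Ā_23; 5-tuples below use C's row order:

    1: (2, 1, 1, 2, 10)
    2: (3, 4, 1, 2, 1)
    3: (1, 2, 2, 4, 4)
    4: (1, 3, 4, 5, 4)
    5: (1, 3, 4, 5, 4)
    6: (1, 2, 2, 4, 4)
    7: (1, 3, 4, 5, 4)
    8: (1, 3, 4, 5, 4)
    9: (3, 4, 1, 2, 1)

These 9 weights hit 4 W_23-dot-orbits; sizes (1, 2, 2, 4):

[[1], [2, 9], [3, 6], [4, 5, 7, 8]]


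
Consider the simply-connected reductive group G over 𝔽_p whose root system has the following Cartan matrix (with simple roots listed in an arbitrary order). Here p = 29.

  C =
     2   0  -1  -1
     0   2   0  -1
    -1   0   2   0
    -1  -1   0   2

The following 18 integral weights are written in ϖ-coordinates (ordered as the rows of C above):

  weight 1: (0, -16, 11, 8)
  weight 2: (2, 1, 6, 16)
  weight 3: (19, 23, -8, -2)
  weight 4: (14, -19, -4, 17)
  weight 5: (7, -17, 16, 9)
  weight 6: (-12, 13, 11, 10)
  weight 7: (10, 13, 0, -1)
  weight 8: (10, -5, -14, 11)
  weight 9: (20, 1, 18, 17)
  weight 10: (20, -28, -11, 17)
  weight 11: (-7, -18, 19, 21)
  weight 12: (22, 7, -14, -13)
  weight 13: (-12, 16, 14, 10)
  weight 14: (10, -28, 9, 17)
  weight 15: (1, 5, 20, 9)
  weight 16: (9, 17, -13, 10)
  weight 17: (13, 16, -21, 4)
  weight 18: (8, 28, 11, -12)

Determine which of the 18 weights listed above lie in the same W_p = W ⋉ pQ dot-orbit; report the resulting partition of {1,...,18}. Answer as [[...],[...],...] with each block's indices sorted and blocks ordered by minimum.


Type A_4, rank 4, |W|=120; reorder rows/cols to standard.

λ_j+ρ reflected into Ā_29 (⟨·,θ^∨⟩≤29); 4-tuples as given:

    λ_1 → (5, 9, 7, 1)
    λ_2 → (3, 2, 7, 17)
    λ_3 → (5, 9, 7, 1)
    λ_4 → (11, 14, 1, 0)
    λ_5 → (2, 4, 11, 6)
    λ_6 → (11, 14, 1, 0)
    λ_7 → (11, 14, 1, 0)
    λ_8 → (2, 4, 11, 6)
    λ_9 → (2, 8, 0, 9)
    λ_10 → (2, 8, 0, 9)
    λ_11 → (5, 9, 7, 1)
    λ_12 → (2, 4, 11, 6)
    λ_13 → (11, 14, 1, 0)
    λ_14 → (2, 8, 0, 9)
    λ_15 → (2, 4, 11, 6)
    λ_16 → (2, 8, 0, 9)
    λ_17 → (5, 9, 7, 1)
    λ_18 → (2, 8, 0, 9)

Grouping the 18 weights by Ā_29-representative: 5 linkage classes.

[[1, 3, 11, 17], [2], [4, 6, 7, 13], [5, 8, 12, 15], [9, 10, 14, 16, 18]]


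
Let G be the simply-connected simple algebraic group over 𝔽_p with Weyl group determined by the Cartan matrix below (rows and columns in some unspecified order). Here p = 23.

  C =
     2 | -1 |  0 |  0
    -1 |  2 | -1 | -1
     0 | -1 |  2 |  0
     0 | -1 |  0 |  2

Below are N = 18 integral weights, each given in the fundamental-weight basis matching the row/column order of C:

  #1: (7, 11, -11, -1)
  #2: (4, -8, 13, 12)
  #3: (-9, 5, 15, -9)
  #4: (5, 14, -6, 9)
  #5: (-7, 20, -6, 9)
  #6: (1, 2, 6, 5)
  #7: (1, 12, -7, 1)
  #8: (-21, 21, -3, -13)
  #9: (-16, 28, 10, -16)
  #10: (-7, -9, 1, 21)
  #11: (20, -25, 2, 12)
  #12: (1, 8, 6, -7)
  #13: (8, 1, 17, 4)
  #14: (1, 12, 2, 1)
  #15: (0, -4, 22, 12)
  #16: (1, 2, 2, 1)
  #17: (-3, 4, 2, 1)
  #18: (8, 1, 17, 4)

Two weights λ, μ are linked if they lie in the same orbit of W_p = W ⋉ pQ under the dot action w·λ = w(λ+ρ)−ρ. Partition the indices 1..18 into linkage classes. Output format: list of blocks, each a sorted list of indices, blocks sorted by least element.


Type D_4, rank 4, |W|=192; reorder rows/cols to standard.

Folding the 18 weights λ_j+ρ into Ā_23 (reps in the given 4-coord order):

  1: (8, 2, 10, 0) · 2: (2, 3, 7, 6) · 3: (2, 6, 6, 2) · 4: (2, 3, 3, 2) · 5: (2, 3, 3, 2) · 6: (2, 3, 7, 6) · 7: (2, 6, 6, 2) · 8: (8, 2, 10, 0) · 9: (2, 6, 6, 2) · 10: (2, 6, 6, 2) · 11: (8, 2, 10, 0) · 12: (2, 3, 7, 6) · 13: (2, 3, 7, 6) · 14: (2, 3, 3, 2) · 15: (8, 2, 10, 0) · 16: (2, 3, 3, 2) · 17: (2, 3, 3, 2) · 18: (2, 3, 7, 6)

Linkage partition of the 18 weights (4 classes, p=23):

[[1, 8, 11, 15], [2, 6, 12, 13, 18], [3, 7, 9, 10], [4, 5, 14, 16, 17]]


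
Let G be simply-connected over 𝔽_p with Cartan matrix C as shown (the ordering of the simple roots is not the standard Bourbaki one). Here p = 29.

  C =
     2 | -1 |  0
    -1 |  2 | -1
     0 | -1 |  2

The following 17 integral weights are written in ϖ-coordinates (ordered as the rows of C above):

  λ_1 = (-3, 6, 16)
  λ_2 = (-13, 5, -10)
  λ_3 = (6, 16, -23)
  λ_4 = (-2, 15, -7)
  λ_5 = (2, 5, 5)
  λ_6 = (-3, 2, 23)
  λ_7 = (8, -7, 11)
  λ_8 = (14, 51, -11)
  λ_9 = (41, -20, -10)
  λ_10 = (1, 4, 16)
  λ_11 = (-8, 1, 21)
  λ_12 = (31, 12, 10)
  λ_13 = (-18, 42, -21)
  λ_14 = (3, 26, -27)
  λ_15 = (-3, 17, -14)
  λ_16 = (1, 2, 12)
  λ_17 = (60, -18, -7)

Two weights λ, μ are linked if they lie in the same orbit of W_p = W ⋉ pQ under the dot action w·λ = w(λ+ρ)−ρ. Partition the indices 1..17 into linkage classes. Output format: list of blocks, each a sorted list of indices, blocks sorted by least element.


A_3 Cartan matrix, 3 simple roots permuted; ρ=(1,1,1).

W_29-reps of the 17 weights in Ā_29 (same 3-coord order as C):

  [1] (2, 5, 17);  [2] (3, 6, 6);  [3] (2, 5, 17);  [4] (1, 9, 6);  [5] (3, 6, 6);  [6] (2, 1, 24);  [7] (3, 6, 6);  [8] (1, 9, 6);  [9] (1, 9, 6);  [10] (2, 5, 17);  [11] (2, 5, 17);  [12] (2, 3, 13);  [13] (3, 6, 6);  [14] (2, 1, 24);  [15] (2, 3, 13);  [16] (2, 3, 13);  [17] (3, 6, 6)

The 17 indices split into 5 linkage classes (same alcove rep ⇔ same W_29-dot-orbit):

[[1, 3, 10, 11], [2, 5, 7, 13, 17], [4, 8, 9], [6, 14], [12, 15, 16]]


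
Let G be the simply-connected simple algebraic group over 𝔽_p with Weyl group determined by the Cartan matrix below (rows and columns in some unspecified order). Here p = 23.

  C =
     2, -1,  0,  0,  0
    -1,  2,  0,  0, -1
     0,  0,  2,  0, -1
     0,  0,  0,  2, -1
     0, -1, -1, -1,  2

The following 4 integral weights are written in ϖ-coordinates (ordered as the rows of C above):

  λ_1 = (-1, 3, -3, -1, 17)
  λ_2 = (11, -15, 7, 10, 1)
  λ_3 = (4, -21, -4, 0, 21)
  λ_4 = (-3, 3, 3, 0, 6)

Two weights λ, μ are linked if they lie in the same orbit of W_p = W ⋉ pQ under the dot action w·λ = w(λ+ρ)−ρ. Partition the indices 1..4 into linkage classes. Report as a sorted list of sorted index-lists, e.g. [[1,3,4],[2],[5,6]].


D_5 Cartan matrix, 5 simple roots permuted; ρ=(1,1,1,1,1).

Each λ_j+ρ reduced to Ā_23; 5-tuples below use C's row order:

  λ_1 → (15, 0, 2, 0, 1)
  λ_2 → (2, 0, 4, 1, 7)
  λ_3 → (15, 0, 2, 0, 1)
  λ_4 → (2, 0, 4, 1, 7)

Linkage partition of the 4 weights (2 classes, p=23):

[[1, 3], [2, 4]]


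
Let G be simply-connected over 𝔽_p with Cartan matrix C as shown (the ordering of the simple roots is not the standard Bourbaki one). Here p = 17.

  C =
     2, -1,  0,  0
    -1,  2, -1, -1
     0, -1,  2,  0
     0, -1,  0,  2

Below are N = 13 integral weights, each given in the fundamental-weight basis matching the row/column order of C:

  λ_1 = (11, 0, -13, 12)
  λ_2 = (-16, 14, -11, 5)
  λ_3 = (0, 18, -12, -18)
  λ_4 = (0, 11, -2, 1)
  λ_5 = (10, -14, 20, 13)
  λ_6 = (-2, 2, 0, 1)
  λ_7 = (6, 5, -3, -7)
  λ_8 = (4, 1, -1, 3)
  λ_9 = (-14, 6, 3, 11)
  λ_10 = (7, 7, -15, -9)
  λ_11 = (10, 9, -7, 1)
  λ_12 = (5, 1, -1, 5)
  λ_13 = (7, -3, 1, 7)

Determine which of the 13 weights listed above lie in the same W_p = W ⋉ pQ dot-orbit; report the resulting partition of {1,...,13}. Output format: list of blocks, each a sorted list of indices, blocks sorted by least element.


Root system D_4: the 4×4 matrix C matches after relabeling.

λ_j+ρ reflected into Ā_17 (⟨·,θ^∨⟩≤17); 4-tuples as given:

  [1] (1, 2, 1, 2);  [2] (5, 2, 0, 4);  [3] (6, 2, 0, 6);  [4] (1, 2, 1, 2);  [5] (1, 2, 1, 2);  [6] (1, 2, 1, 2);  [7] (5, 2, 0, 4);  [8] (5, 2, 0, 4);  [9] (5, 2, 0, 4);  [10] (6, 2, 0, 6);  [11] (5, 2, 0, 4);  [12] (6, 2, 0, 6);  [13] (6, 2, 0, 6)

These 13 weights hit 3 W_17-dot-orbits; sizes (4, 5, 4):

[[1, 4, 5, 6], [2, 7, 8, 9, 11], [3, 10, 12, 13]]


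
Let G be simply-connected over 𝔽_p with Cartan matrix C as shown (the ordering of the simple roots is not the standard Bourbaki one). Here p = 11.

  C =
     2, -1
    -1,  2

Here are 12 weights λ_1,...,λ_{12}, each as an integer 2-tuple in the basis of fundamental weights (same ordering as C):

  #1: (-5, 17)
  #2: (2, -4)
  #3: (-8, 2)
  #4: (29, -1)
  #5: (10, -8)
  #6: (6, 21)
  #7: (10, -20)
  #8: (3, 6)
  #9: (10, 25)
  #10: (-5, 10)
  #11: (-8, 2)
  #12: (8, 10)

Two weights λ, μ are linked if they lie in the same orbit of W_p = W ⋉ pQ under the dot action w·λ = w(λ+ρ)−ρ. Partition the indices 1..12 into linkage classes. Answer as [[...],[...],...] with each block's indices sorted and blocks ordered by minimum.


C ↔ A_2 under row/col permutation; |W(A_2)| = 6.

Alcove-folded reps (p=11, 12 weights, presented ϖ-order):

  λ_1+ρ ↦ (3, 4);  λ_2+ρ ↦ (0, 3);  λ_3+ρ ↦ (3, 4);  λ_4+ρ ↦ (0, 3);  λ_5+ρ ↦ (4, 7);  λ_6+ρ ↦ (4, 7);  λ_7+ρ ↦ (0, 3);  λ_8+ρ ↦ (4, 7);  λ_9+ρ ↦ (4, 7);  λ_10+ρ ↦ (4, 7);  λ_11+ρ ↦ (3, 4);  λ_12+ρ ↦ (0, 2)

These 12 weights hit 4 W_11-dot-orbits; sizes (3, 3, 5, 1):

[[1, 3, 11], [2, 4, 7], [5, 6, 8, 9, 10], [12]]


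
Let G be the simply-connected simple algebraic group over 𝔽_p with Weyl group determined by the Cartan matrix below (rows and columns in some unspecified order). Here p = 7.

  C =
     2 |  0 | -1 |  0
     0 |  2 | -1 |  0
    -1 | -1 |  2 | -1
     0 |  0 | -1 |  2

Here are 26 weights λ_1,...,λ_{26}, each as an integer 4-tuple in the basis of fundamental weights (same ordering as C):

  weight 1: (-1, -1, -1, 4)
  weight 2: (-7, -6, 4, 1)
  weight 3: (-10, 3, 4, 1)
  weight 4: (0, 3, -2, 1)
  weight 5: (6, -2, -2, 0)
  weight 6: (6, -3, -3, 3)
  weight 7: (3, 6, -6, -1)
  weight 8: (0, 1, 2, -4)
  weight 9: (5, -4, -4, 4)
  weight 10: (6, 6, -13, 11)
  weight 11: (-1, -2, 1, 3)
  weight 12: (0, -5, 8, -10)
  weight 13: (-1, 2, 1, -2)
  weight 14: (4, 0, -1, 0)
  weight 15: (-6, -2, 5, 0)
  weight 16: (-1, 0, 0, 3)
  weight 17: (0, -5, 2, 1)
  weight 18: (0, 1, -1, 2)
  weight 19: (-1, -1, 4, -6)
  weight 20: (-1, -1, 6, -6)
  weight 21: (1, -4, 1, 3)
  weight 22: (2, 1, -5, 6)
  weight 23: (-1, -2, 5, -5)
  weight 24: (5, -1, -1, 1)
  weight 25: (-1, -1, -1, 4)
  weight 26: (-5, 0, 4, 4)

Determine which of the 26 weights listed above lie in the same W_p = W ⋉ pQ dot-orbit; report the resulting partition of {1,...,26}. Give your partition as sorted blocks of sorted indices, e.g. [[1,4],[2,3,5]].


C ↔ D_4 under row/col permutation; |W(D_4)| = 192.

λ_j+ρ reflected into Ā_7 (⟨·,θ^∨⟩≤7); 4-tuples as given:

    λ_1 → (0, 0, 0, 5)
    λ_2 → (0, 1, 1, 4)
    λ_3 → (3, 2, 0, 0)
    λ_4 → (0, 3, 1, 1)
    λ_5 → (5, 1, 0, 1)
    λ_6 → (3, 2, 0, 0)
    λ_7 → (0, 1, 1, 4)
    λ_8 → (1, 2, 0, 3)
    λ_9 → (0, 3, 1, 1)
    λ_10 → (0, 0, 0, 5)
    λ_11 → (0, 1, 1, 4)
    λ_12 → (1, 2, 0, 3)
    λ_13 → (0, 3, 1, 1)
    λ_14 → (5, 1, 0, 1)
    λ_15 → (5, 1, 0, 1)
    λ_16 → (0, 1, 1, 4)
    λ_17 → (0, 3, 1, 1)
    λ_18 → (1, 2, 0, 3)
    λ_19 → (0, 0, 0, 5)
    λ_20 → (0, 0, 0, 5)
    λ_21 → (1, 2, 0, 3)
    λ_22 → (1, 2, 0, 3)
    λ_23 → (0, 1, 1, 4)
    λ_24 → (5, 1, 0, 1)
    λ_25 → (0, 0, 0, 5)
    λ_26 → (0, 3, 1, 1)

These 26 weights hit 6 W_7-dot-orbits; sizes (5, 5, 2, 5, 4, 5):

[[1, 10, 19, 20, 25], [2, 7, 11, 16, 23], [3, 6], [4, 9, 13, 17, 26], [5, 14, 15, 24], [8, 12, 18, 21, 22]]


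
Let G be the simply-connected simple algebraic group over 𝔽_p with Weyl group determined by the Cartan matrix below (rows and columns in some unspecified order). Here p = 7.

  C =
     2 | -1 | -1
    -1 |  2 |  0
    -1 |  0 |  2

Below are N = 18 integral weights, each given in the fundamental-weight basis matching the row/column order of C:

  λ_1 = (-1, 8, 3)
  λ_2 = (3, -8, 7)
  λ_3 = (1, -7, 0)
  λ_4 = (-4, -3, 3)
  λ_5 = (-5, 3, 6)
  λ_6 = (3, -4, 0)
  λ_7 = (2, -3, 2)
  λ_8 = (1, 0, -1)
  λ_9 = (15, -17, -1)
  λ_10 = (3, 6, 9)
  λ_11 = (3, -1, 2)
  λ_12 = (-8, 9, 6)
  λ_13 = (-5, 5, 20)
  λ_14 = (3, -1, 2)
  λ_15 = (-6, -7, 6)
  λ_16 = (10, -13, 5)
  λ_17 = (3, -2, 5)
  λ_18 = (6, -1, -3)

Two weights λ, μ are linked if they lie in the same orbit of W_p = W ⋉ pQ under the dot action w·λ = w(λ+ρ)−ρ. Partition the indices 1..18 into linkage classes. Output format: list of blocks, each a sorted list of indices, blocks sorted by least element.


C ↔ A_3 under row/col permutation; |W(A_3)| = 24.

Folding the 18 weights λ_j+ρ into Ā_7 (reps in the given 3-coord order):

  λ_1+ρ ↦ (2, 1, 0)
  λ_2+ρ ↦ (2, 1, 0)
  λ_3+ρ ↦ (1, 2, 3)
  λ_4+ρ ↦ (1, 3, 1)
  λ_5+ρ ↦ (4, 0, 3)
  λ_6+ρ ↦ (1, 3, 1)
  λ_7+ρ ↦ (1, 2, 3)
  λ_8+ρ ↦ (2, 1, 0)
  λ_9+ρ ↦ (5, 0, 2)
  λ_10+ρ ↦ (4, 0, 3)
  λ_11+ρ ↦ (4, 0, 3)
  λ_12+ρ ↦ (4, 0, 3)
  λ_13+ρ ↦ (2, 1, 0)
  λ_14+ρ ↦ (4, 0, 3)
  λ_15+ρ ↦ (2, 1, 0)
  λ_16+ρ ↦ (1, 3, 1)
  λ_17+ρ ↦ (1, 2, 3)
  λ_18+ρ ↦ (5, 0, 2)

Grouping the 18 weights by Ā_7-representative: 5 linkage classes.

[[1, 2, 8, 13, 15], [3, 7, 17], [4, 6, 16], [5, 10, 11, 12, 14], [9, 18]]


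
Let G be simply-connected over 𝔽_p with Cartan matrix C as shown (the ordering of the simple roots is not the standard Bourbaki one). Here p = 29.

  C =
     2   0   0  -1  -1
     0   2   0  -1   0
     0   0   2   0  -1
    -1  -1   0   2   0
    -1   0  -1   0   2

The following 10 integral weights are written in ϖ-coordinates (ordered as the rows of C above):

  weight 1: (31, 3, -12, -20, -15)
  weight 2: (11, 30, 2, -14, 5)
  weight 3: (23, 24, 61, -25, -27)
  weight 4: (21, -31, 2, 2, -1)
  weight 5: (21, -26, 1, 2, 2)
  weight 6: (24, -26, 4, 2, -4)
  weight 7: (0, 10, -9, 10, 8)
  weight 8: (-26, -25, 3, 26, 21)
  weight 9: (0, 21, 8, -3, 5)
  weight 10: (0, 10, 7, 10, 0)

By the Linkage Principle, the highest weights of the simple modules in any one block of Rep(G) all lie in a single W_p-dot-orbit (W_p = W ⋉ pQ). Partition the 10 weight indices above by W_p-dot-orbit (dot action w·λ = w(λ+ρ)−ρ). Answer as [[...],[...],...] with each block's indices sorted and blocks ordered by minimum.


Dynkin diagram of C (from the 8 off-diagonal −1 entries): A_5.

W_29-reps of the 10 weights in Ā_29 (same 5-coord order as C):

    1: (3, 4, 10, 8, 1)
    2: (1, 8, 5, 11, 1)
    3: (0, 2, 1, 22, 3)
    4: (0, 2, 1, 22, 3)
    5: (0, 2, 1, 22, 3)
    6: (0, 2, 1, 22, 3)
    7: (1, 8, 5, 11, 1)
    8: (0, 2, 1, 22, 3)
    9: (1, 13, 2, 1, 5)
    10: (1, 8, 5, 11, 1)

The 10 indices split into 4 linkage classes (same alcove rep ⇔ same W_29-dot-orbit):

[[1], [2, 7, 10], [3, 4, 5, 6, 8], [9]]


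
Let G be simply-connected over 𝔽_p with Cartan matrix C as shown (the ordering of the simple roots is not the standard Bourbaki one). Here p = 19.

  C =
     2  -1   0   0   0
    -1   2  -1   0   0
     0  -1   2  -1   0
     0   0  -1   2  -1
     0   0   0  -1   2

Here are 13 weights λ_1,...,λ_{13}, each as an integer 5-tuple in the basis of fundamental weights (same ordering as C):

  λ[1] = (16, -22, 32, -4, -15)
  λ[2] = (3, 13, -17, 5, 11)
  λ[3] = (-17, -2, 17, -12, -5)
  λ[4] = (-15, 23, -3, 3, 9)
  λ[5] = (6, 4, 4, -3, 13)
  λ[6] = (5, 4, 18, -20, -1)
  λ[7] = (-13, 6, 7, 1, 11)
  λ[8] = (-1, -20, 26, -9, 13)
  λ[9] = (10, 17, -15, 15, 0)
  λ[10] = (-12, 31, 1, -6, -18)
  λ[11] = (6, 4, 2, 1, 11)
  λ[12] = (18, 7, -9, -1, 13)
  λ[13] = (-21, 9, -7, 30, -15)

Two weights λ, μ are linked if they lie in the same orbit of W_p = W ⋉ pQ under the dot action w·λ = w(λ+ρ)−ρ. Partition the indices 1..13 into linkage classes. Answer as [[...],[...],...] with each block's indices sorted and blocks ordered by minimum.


C ↔ A_5 under row/col permutation; |W(A_5)| = 720.

Each λ_j+ρ reduced to Ā_19; 5-tuples below use C's row order:

  [1] (3, 2, 3, 2, 2);  [2] (1, 2, 4, 10, 1);  [3] (1, 2, 4, 10, 1);  [4] (3, 2, 3, 2, 2);  [5] (3, 2, 3, 2, 2);  [6] (5, 0, 0, 0, 8);  [7] (3, 2, 3, 2, 2);  [8] (5, 0, 0, 0, 8);  [9] (1, 2, 4, 10, 1);  [10] (1, 2, 4, 10, 1);  [11] (3, 2, 3, 2, 2);  [12] (5, 0, 0, 0, 8);  [13] (6, 6, 3, 1, 1)

These 13 weights hit 4 W_19-dot-orbits; sizes (5, 4, 3, 1):

[[1, 4, 5, 7, 11], [2, 3, 9, 10], [6, 8, 12], [13]]


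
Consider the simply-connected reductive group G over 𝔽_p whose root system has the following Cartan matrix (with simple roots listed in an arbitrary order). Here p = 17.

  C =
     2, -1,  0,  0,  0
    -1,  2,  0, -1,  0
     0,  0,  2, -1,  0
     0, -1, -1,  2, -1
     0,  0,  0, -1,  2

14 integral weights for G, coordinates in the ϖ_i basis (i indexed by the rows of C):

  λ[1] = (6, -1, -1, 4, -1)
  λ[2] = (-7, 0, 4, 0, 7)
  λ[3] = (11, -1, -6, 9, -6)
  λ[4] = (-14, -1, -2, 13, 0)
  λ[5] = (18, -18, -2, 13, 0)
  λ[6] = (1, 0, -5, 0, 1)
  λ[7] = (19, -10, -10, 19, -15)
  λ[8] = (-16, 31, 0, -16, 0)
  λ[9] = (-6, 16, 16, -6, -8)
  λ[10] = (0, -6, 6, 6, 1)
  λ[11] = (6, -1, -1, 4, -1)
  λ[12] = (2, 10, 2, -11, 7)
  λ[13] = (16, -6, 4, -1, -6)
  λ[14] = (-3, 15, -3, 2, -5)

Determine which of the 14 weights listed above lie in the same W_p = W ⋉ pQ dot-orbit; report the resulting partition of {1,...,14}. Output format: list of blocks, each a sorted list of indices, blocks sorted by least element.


C ↔ D_5 under row/col permutation; |W(D_5)| = 1920.

Each λ_j+ρ reduced to Ā_17; 5-tuples below use C's row order:

  λ_1 → (7, 0, 0, 5, 0);  λ_2 → (1, 1, 1, 4, 4);  λ_3 → (7, 0, 0, 5, 0);  λ_4 → (0, 2, 1, 0, 1);  λ_5 → (0, 2, 1, 0, 1);  λ_6 → (0, 2, 1, 0, 1);  λ_7 → (3, 3, 2, 0, 3);  λ_8 → (0, 2, 1, 0, 1);  λ_9 → (7, 0, 0, 5, 0);  λ_10 → (3, 1, 7, 1, 2);  λ_11 → (7, 0, 0, 5, 0);  λ_12 → (3, 1, 7, 1, 2);  λ_13 → (7, 0, 0, 5, 0);  λ_14 → (0, 2, 1, 0, 1)

Linkage partition of the 14 weights (5 classes, p=17):

[[1, 3, 9, 11, 13], [2], [4, 5, 6, 8, 14], [7], [10, 12]]


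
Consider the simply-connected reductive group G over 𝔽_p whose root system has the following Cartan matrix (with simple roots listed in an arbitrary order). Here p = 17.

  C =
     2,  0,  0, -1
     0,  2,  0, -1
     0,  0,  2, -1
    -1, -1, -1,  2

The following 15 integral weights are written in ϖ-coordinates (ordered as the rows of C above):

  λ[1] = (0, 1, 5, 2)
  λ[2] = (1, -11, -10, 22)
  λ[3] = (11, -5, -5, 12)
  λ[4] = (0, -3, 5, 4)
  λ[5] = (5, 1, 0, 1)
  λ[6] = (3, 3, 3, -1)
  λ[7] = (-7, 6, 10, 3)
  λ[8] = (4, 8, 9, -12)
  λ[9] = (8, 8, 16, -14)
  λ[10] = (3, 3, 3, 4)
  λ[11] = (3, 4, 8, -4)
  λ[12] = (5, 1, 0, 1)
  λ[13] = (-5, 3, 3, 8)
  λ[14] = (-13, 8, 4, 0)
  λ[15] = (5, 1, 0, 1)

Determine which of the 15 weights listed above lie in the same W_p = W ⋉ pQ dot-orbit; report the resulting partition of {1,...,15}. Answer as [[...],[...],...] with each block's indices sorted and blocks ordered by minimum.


Type D_4, rank 4, |W|=192; reorder rows/cols to standard.

Folding the 15 weights λ_j+ρ into Ā_17 (reps in the given 4-coord order):

  λ_1 → (1, 2, 6, 3) · λ_2 → (6, 2, 1, 2) · λ_3 → (4, 4, 4, 0) · λ_4 → (1, 2, 6, 3) · λ_5 → (6, 2, 1, 2) · λ_6 → (4, 4, 4, 0) · λ_7 → (1, 2, 6, 3) · λ_8 → (6, 2, 1, 2) · λ_9 → (4, 4, 4, 0) · λ_10 → (4, 4, 4, 0) · λ_11 → (1, 2, 6, 3) · λ_12 → (6, 2, 1, 2) · λ_13 → (4, 4, 4, 0) · λ_14 → (1, 2, 6, 3) · λ_15 → (6, 2, 1, 2)

These 15 weights hit 3 W_17-dot-orbits; sizes (5, 5, 5):

[[1, 4, 7, 11, 14], [2, 5, 8, 12, 15], [3, 6, 9, 10, 13]]
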